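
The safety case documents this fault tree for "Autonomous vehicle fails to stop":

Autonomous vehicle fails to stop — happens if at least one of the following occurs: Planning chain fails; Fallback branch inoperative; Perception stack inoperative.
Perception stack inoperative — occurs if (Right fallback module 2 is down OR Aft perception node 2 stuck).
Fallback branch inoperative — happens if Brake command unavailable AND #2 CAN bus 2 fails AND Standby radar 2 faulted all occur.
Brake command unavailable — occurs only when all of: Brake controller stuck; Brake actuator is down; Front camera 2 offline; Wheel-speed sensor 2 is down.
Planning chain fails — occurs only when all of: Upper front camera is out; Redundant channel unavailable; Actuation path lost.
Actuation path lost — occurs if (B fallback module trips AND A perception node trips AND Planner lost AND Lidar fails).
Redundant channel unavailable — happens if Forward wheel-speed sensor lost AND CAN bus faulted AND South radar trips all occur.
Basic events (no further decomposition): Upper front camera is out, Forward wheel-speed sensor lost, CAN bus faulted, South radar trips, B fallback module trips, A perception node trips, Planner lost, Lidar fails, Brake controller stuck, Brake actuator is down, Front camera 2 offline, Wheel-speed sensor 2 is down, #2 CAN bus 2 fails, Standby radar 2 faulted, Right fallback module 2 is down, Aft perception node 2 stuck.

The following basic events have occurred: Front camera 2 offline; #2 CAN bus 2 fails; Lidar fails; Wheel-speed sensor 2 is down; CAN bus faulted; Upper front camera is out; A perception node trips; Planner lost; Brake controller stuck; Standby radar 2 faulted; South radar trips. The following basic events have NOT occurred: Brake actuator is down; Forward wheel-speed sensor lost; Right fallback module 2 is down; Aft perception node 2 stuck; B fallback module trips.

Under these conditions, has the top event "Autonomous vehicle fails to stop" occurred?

No

Redundant channel unavailable [AND]: Forward wheel-speed sensor lost=not, CAN bus faulted=occurs, South radar trips=occurs → not all inputs occur → does not occur.
Actuation path lost [AND]: B fallback module trips=not, A perception node trips=occurs, Planner lost=occurs, Lidar fails=occurs → not all inputs occur → does not occur.
Planning chain fails [AND]: Upper front camera is out=occurs, Redundant channel unavailable=not, Actuation path lost=not → not all inputs occur → does not occur.
Brake command unavailable [AND]: Brake controller stuck=occurs, Brake actuator is down=not, Front camera 2 offline=occurs, Wheel-speed sensor 2 is down=occurs → not all inputs occur → does not occur.
Fallback branch inoperative [AND]: Brake command unavailable=not, #2 CAN bus 2 fails=occurs, Standby radar 2 faulted=occurs → not all inputs occur → does not occur.
Perception stack inoperative [OR]: Right fallback module 2 is down=not, Aft perception node 2 stuck=not → no input occurs → does not occur.
Autonomous vehicle fails to stop [OR]: Planning chain fails=not, Fallback branch inoperative=not, Perception stack inoperative=not → no input occurs → does not occur.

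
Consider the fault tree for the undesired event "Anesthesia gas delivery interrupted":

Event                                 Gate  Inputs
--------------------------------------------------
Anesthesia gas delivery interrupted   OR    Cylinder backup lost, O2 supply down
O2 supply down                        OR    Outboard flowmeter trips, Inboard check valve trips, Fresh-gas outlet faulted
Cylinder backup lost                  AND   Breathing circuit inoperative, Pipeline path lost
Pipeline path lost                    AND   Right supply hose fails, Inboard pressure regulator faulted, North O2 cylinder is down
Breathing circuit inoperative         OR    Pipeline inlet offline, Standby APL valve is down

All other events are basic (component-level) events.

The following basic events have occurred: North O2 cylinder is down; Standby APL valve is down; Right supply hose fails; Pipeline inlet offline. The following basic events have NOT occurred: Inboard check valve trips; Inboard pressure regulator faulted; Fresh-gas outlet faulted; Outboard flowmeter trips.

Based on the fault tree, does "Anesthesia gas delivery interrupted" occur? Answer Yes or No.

No

Breathing circuit inoperative [OR]: Pipeline inlet offline=occurs, Standby APL valve is down=occurs → at least one input occurs → occurs.
Pipeline path lost [AND]: Right supply hose fails=occurs, Inboard pressure regulator faulted=not, North O2 cylinder is down=occurs → not all inputs occur → does not occur.
Cylinder backup lost [AND]: Breathing circuit inoperative=occurs, Pipeline path lost=not → not all inputs occur → does not occur.
O2 supply down [OR]: Outboard flowmeter trips=not, Inboard check valve trips=not, Fresh-gas outlet faulted=not → no input occurs → does not occur.
Anesthesia gas delivery interrupted [OR]: Cylinder backup lost=not, O2 supply down=not → no input occurs → does not occur.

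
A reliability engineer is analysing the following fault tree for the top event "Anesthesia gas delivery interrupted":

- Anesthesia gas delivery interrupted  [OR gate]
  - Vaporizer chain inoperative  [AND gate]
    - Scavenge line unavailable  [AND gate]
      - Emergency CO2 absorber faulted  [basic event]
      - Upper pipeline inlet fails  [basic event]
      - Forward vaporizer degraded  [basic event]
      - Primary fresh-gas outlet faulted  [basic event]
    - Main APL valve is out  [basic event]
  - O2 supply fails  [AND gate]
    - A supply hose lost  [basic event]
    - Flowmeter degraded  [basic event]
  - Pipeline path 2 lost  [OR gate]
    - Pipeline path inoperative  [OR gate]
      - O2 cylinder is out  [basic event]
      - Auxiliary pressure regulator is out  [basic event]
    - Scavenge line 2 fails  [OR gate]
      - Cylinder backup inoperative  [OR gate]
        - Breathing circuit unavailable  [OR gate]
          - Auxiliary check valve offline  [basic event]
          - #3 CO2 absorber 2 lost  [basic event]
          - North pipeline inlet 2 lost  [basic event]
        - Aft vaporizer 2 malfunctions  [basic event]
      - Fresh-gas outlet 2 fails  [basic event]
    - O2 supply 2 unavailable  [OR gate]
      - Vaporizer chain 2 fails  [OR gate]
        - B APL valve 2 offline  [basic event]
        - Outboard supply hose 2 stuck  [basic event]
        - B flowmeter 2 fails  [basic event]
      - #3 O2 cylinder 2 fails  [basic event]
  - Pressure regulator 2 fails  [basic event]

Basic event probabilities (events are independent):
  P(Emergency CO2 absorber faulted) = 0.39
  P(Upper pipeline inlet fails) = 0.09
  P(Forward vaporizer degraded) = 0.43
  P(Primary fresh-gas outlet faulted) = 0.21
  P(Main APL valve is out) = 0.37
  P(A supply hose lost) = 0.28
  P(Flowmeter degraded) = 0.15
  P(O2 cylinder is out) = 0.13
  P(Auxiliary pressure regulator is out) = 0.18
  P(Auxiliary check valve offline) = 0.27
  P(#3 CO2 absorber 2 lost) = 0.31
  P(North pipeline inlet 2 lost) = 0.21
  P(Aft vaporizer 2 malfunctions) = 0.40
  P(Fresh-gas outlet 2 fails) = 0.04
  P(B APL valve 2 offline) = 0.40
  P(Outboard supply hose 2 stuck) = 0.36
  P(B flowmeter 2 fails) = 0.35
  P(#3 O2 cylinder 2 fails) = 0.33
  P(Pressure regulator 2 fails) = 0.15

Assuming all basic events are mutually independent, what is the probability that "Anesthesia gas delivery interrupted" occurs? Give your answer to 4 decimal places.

0.9778

P(Scavenge line unavailable) [AND] = 0.39 × 0.09 × 0.43 × 0.21 = 0.003170
P(Vaporizer chain inoperative) [AND] = 0.003170 × 0.37 = 0.001173
P(O2 supply fails) [AND] = 0.28 × 0.15 = 0.042000
P(Pipeline path inoperative) [OR] = 1 − (1−0.13) × (1−0.18) = 0.286600
P(Breathing circuit unavailable) [OR] = 1 − (1−0.27) × (1−0.31) × (1−0.21) = 0.602077
P(Cylinder backup inoperative) [OR] = 1 − (1−0.602077) × (1−0.40) = 0.761246
P(Scavenge line 2 fails) [OR] = 1 − (1−0.761246) × (1−0.04) = 0.770796
P(Vaporizer chain 2 fails) [OR] = 1 − (1−0.40) × (1−0.36) × (1−0.35) = 0.750400
P(O2 supply 2 unavailable) [OR] = 1 − (1−0.750400) × (1−0.33) = 0.832768
P(Pipeline path 2 lost) [OR] = 1 − (1−0.286600) × (1−0.770796) × (1−0.832768) = 0.972655
P(Anesthesia gas delivery interrupted) [OR] = 1 − (1−0.001173) × (1−0.042000) × (1−0.972655) × (1−0.15) = 0.977759
Rounded to 4 decimal places: P(Anesthesia gas delivery interrupted) ≈ 0.9778.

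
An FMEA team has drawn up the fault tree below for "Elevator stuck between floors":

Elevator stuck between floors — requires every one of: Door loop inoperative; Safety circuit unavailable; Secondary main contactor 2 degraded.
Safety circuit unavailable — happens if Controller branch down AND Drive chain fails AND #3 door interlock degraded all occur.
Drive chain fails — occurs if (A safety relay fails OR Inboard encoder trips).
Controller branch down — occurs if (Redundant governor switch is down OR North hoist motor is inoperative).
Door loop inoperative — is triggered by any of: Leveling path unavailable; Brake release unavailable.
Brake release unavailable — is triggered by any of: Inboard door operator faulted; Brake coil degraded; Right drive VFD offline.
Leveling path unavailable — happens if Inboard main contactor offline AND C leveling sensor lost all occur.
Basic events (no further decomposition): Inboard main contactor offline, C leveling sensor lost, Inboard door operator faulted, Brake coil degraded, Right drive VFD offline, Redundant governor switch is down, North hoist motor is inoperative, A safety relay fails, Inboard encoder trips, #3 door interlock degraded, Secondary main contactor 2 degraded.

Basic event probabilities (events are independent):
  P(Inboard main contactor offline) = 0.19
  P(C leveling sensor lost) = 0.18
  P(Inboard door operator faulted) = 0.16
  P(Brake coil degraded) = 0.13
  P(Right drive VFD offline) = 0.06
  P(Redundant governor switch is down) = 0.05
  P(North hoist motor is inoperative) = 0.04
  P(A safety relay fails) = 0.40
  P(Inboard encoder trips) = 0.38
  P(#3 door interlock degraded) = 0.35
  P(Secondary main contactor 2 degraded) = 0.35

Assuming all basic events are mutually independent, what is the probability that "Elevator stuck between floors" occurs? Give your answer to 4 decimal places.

0.0023

P(Leveling path unavailable) [AND] = 0.19 × 0.18 = 0.034200
P(Brake release unavailable) [OR] = 1 − (1−0.16) × (1−0.13) × (1−0.06) = 0.313048
P(Door loop inoperative) [OR] = 1 − (1−0.034200) × (1−0.313048) = 0.336542
P(Controller branch down) [OR] = 1 − (1−0.05) × (1−0.04) = 0.088000
P(Drive chain fails) [OR] = 1 − (1−0.40) × (1−0.38) = 0.628000
P(Safety circuit unavailable) [AND] = 0.088000 × 0.628000 × 0.35 = 0.019342
P(Elevator stuck between floors) [AND] = 0.336542 × 0.019342 × 0.35 = 0.002278
Rounded to 4 decimal places: P(Elevator stuck between floors) ≈ 0.0023.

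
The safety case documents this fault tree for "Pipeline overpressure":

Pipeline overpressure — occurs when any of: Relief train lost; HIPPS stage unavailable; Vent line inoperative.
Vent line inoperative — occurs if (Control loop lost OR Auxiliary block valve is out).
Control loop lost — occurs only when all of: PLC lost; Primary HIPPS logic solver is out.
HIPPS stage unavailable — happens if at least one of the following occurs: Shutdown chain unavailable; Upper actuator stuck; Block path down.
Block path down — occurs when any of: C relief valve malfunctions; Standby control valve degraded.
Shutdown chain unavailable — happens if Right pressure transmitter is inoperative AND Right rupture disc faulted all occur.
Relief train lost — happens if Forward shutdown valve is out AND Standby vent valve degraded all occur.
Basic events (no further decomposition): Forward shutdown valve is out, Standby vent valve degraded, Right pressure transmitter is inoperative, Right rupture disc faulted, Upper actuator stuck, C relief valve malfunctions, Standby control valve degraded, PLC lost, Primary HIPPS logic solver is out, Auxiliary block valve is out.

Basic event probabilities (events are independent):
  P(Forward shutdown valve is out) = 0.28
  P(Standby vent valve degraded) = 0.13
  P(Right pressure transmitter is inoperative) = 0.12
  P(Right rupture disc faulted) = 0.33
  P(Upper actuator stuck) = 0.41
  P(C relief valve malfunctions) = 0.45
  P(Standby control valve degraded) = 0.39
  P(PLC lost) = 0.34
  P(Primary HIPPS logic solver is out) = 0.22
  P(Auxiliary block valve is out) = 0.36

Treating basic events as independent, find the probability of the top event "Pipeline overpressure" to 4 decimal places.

0.8915

P(Relief train lost) [AND] = 0.28 × 0.13 = 0.036400
P(Shutdown chain unavailable) [AND] = 0.12 × 0.33 = 0.039600
P(Block path down) [OR] = 1 − (1−0.45) × (1−0.39) = 0.664500
P(HIPPS stage unavailable) [OR] = 1 − (1−0.039600) × (1−0.41) × (1−0.664500) = 0.809894
P(Control loop lost) [AND] = 0.34 × 0.22 = 0.074800
P(Vent line inoperative) [OR] = 1 − (1−0.074800) × (1−0.36) = 0.407872
P(Pipeline overpressure) [OR] = 1 − (1−0.036400) × (1−0.809894) × (1−0.407872) = 0.891530
Rounded to 4 decimal places: P(Pipeline overpressure) ≈ 0.8915.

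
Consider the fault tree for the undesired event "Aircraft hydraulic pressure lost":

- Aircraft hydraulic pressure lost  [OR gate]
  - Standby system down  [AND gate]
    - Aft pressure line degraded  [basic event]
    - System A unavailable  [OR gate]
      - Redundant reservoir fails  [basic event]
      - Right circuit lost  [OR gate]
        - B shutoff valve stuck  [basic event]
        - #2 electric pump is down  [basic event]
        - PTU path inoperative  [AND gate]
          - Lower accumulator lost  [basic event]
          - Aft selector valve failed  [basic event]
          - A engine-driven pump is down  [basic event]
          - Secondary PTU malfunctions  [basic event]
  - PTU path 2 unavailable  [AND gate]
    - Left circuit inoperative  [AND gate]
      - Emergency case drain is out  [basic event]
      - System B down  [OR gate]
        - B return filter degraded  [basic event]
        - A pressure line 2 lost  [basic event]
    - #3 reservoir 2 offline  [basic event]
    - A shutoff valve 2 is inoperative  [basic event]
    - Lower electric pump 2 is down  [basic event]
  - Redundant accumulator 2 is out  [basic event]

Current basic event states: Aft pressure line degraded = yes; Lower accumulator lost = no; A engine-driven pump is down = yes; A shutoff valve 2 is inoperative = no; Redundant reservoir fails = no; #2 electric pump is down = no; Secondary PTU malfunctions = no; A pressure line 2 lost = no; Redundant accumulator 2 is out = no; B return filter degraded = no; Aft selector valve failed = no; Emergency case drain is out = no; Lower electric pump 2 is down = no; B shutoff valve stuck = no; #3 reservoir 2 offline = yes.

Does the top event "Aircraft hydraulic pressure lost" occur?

PTU path inoperative [AND]: Lower accumulator lost=not, Aft selector valve failed=not, A engine-driven pump is down=occurs, Secondary PTU malfunctions=not → not all inputs occur → does not occur.
Right circuit lost [OR]: B shutoff valve stuck=not, #2 electric pump is down=not, PTU path inoperative=not → no input occurs → does not occur.
System A unavailable [OR]: Redundant reservoir fails=not, Right circuit lost=not → no input occurs → does not occur.
Standby system down [AND]: Aft pressure line degraded=occurs, System A unavailable=not → not all inputs occur → does not occur.
System B down [OR]: B return filter degraded=not, A pressure line 2 lost=not → no input occurs → does not occur.
Left circuit inoperative [AND]: Emergency case drain is out=not, System B down=not → not all inputs occur → does not occur.
PTU path 2 unavailable [AND]: Left circuit inoperative=not, #3 reservoir 2 offline=occurs, A shutoff valve 2 is inoperative=not, Lower electric pump 2 is down=not → not all inputs occur → does not occur.
Aircraft hydraulic pressure lost [OR]: Standby system down=not, PTU path 2 unavailable=not, Redundant accumulator 2 is out=not → no input occurs → does not occur.

No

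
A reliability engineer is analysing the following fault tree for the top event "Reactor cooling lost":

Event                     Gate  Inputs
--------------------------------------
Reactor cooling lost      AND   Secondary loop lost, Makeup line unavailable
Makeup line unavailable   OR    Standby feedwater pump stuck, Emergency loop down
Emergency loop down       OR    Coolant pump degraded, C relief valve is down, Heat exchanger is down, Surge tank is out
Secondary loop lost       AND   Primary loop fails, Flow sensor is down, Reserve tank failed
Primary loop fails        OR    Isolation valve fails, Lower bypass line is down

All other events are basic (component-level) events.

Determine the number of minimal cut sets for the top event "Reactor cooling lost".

10

Primary loop fails [OR]: union of children's cut sets → 2 cut set(s).
Secondary loop lost [AND]: one cut set from each child combined → 2 × 1 × 1 = 2 cut set(s).
Emergency loop down [OR]: union of children's cut sets → 4 cut set(s).
Makeup line unavailable [OR]: union of children's cut sets → 5 cut set(s).
Reactor cooling lost [AND]: one cut set from each child combined → 2 × 5 = 10 cut set(s).
Minimal cut sets: {Flow sensor is down, Isolation valve fails, Reserve tank failed, Standby feedwater pump stuck}; {Coolant pump degraded, Flow sensor is down, Isolation valve fails, Reserve tank failed}; {C relief valve is down, Flow sensor is down, Isolation valve fails, Reserve tank failed}; {Flow sensor is down, Heat exchanger is down, Isolation valve fails, Reserve tank failed}; {Flow sensor is down, Isolation valve fails, Reserve tank failed, Surge tank is out}; {Flow sensor is down, Lower bypass line is down, Reserve tank failed, Standby feedwater pump stuck}; {Coolant pump degraded, Flow sensor is down, Lower bypass line is down, Reserve tank failed}; {C relief valve is down, Flow sensor is down, Lower bypass line is down, Reserve tank failed}; {Flow sensor is down, Heat exchanger is down, Lower bypass line is down, Reserve tank failed}; {Flow sensor is down, Lower bypass line is down, Reserve tank failed, Surge tank is out}.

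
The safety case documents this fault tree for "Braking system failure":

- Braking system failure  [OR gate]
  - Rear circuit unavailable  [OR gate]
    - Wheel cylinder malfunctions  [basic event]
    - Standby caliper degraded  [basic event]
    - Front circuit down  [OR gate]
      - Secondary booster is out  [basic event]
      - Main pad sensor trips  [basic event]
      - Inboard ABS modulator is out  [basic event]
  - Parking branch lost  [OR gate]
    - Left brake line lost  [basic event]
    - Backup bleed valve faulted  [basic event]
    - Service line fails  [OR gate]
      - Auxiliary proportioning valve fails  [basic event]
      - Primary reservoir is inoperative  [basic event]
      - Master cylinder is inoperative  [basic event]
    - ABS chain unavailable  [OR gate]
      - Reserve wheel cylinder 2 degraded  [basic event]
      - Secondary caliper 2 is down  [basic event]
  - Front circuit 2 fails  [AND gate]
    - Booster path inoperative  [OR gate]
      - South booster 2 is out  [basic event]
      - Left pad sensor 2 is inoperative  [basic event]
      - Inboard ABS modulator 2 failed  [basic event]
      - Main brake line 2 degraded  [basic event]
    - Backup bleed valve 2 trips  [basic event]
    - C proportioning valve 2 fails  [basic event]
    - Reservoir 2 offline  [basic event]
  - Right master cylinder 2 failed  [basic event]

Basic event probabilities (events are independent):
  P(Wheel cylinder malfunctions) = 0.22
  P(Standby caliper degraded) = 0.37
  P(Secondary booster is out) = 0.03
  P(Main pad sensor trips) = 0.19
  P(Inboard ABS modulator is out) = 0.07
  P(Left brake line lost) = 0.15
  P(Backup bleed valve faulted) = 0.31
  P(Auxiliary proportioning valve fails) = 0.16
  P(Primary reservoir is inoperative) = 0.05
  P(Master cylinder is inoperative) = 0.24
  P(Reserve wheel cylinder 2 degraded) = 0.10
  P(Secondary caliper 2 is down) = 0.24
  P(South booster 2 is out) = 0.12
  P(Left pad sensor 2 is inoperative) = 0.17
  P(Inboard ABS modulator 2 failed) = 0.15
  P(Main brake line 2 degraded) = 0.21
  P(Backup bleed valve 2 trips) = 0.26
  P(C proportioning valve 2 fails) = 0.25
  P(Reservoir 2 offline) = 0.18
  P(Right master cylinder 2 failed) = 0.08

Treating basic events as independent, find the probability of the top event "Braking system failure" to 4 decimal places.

0.9201

P(Front circuit down) [OR] = 1 − (1−0.03) × (1−0.19) × (1−0.07) = 0.269299
P(Rear circuit unavailable) [OR] = 1 − (1−0.22) × (1−0.37) × (1−0.269299) = 0.640934
P(Service line fails) [OR] = 1 − (1−0.16) × (1−0.05) × (1−0.24) = 0.393520
P(ABS chain unavailable) [OR] = 1 − (1−0.10) × (1−0.24) = 0.316000
P(Parking branch lost) [OR] = 1 − (1−0.15) × (1−0.31) × (1−0.393520) × (1−0.316000) = 0.756701
P(Booster path inoperative) [OR] = 1 − (1−0.12) × (1−0.17) × (1−0.15) × (1−0.21) = 0.509536
P(Front circuit 2 fails) [AND] = 0.509536 × 0.26 × 0.25 × 0.18 = 0.005962
P(Braking system failure) [OR] = 1 − (1−0.640934) × (1−0.756701) × (1−0.005962) × (1−0.08) = 0.920108
Rounded to 4 decimal places: P(Braking system failure) ≈ 0.9201.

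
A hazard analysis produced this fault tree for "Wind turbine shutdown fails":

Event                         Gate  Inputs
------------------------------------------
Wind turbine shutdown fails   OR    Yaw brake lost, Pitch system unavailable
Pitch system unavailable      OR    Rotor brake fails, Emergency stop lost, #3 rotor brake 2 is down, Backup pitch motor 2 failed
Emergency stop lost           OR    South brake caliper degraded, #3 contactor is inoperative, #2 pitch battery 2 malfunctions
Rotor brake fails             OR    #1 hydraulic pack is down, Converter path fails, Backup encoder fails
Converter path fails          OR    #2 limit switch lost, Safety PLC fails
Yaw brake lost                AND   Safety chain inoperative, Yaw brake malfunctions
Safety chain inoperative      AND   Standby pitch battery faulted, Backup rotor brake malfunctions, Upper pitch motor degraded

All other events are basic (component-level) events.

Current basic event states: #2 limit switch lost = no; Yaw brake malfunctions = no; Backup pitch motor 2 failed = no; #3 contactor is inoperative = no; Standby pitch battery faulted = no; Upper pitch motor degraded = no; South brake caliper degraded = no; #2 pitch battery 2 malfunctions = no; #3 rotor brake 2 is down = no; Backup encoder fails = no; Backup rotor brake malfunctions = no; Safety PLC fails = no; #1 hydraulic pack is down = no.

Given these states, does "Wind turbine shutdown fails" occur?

Safety chain inoperative [AND]: Standby pitch battery faulted=not, Backup rotor brake malfunctions=not, Upper pitch motor degraded=not → not all inputs occur → does not occur.
Yaw brake lost [AND]: Safety chain inoperative=not, Yaw brake malfunctions=not → not all inputs occur → does not occur.
Converter path fails [OR]: #2 limit switch lost=not, Safety PLC fails=not → no input occurs → does not occur.
Rotor brake fails [OR]: #1 hydraulic pack is down=not, Converter path fails=not, Backup encoder fails=not → no input occurs → does not occur.
Emergency stop lost [OR]: South brake caliper degraded=not, #3 contactor is inoperative=not, #2 pitch battery 2 malfunctions=not → no input occurs → does not occur.
Pitch system unavailable [OR]: Rotor brake fails=not, Emergency stop lost=not, #3 rotor brake 2 is down=not, Backup pitch motor 2 failed=not → no input occurs → does not occur.
Wind turbine shutdown fails [OR]: Yaw brake lost=not, Pitch system unavailable=not → no input occurs → does not occur.

No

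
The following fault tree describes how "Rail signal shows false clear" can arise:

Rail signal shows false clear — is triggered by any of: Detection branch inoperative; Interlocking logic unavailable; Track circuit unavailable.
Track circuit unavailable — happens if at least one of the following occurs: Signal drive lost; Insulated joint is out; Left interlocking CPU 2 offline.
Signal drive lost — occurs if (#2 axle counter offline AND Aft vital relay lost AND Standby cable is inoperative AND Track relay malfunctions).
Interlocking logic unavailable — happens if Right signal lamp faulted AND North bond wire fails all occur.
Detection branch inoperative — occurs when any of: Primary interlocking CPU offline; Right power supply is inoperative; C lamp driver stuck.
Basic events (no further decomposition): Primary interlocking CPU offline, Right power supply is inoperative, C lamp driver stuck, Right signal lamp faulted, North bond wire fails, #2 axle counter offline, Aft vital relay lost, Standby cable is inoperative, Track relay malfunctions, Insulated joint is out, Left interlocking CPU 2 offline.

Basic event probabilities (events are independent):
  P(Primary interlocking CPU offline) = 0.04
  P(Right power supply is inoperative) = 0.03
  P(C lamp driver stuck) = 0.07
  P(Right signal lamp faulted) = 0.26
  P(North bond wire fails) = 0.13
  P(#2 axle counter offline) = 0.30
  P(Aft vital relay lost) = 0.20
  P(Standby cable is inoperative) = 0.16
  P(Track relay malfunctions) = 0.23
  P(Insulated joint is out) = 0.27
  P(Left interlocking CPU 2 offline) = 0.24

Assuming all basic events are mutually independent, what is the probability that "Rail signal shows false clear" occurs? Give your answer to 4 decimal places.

P(Detection branch inoperative) [OR] = 1 − (1−0.04) × (1−0.03) × (1−0.07) = 0.133984
P(Interlocking logic unavailable) [AND] = 0.26 × 0.13 = 0.033800
P(Signal drive lost) [AND] = 0.30 × 0.20 × 0.16 × 0.23 = 0.002208
P(Track circuit unavailable) [OR] = 1 − (1−0.002208) × (1−0.27) × (1−0.24) = 0.446425
P(Rail signal shows false clear) [OR] = 1 − (1−0.133984) × (1−0.033800) × (1−0.446425) = 0.536799
Rounded to 4 decimal places: P(Rail signal shows false clear) ≈ 0.5368.

0.5368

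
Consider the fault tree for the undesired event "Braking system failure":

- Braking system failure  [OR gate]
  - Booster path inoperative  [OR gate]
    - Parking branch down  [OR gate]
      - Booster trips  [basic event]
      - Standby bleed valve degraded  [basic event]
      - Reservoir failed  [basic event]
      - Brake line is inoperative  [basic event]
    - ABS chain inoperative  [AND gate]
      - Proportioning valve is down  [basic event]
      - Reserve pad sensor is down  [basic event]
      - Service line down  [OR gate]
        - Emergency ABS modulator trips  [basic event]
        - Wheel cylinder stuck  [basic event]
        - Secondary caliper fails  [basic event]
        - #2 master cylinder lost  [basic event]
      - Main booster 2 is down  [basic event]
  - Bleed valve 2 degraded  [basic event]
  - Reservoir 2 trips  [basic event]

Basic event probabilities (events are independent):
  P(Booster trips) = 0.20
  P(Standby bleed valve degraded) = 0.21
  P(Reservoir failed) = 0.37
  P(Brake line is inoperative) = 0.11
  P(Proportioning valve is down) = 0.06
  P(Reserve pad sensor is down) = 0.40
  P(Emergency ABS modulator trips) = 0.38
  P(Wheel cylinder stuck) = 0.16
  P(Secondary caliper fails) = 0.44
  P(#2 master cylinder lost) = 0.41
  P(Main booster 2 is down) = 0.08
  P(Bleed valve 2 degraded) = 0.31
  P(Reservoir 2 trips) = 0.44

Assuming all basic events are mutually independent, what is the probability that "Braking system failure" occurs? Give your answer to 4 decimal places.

P(Parking branch down) [OR] = 1 − (1−0.20) × (1−0.21) × (1−0.37) × (1−0.11) = 0.645638
P(Service line down) [OR] = 1 − (1−0.38) × (1−0.16) × (1−0.44) × (1−0.41) = 0.827928
P(ABS chain inoperative) [AND] = 0.06 × 0.40 × 0.827928 × 0.08 = 0.001590
P(Booster path inoperative) [OR] = 1 − (1−0.645638) × (1−0.001590) = 0.646201
P(Braking system failure) [OR] = 1 − (1−0.646201) × (1−0.31) × (1−0.44) = 0.863292
Rounded to 4 decimal places: P(Braking system failure) ≈ 0.8633.

0.8633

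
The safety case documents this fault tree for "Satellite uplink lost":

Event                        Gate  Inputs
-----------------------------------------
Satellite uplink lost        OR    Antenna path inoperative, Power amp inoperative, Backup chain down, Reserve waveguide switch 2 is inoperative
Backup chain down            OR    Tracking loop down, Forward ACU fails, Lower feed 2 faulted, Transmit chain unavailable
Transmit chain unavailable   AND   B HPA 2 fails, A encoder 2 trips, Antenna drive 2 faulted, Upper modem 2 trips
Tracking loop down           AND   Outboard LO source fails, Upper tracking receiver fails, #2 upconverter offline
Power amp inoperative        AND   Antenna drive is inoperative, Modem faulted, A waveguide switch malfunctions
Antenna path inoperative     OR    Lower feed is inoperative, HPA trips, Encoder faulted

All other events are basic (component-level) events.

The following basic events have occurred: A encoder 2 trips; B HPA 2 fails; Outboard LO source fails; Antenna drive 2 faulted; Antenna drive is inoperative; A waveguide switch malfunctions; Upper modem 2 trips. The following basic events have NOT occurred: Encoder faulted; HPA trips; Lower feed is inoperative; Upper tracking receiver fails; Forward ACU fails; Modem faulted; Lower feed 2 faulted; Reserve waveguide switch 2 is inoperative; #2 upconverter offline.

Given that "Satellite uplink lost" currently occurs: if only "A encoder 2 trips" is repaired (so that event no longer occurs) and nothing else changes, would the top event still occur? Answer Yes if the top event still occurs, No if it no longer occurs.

Counterfactual: set "A encoder 2 trips" to not occurred.
Antenna path inoperative [OR]: Lower feed is inoperative=not, HPA trips=not, Encoder faulted=not → no input occurs → does not occur.
Power amp inoperative [AND]: Antenna drive is inoperative=occurs, Modem faulted=not, A waveguide switch malfunctions=occurs → not all inputs occur → does not occur.
Tracking loop down [AND]: Outboard LO source fails=occurs, Upper tracking receiver fails=not, #2 upconverter offline=not → not all inputs occur → does not occur.
Transmit chain unavailable [AND]: B HPA 2 fails=occurs, A encoder 2 trips=not, Antenna drive 2 faulted=occurs, Upper modem 2 trips=occurs → not all inputs occur → does not occur.
Backup chain down [OR]: Tracking loop down=not, Forward ACU fails=not, Lower feed 2 faulted=not, Transmit chain unavailable=not → no input occurs → does not occur.
Satellite uplink lost [OR]: Antenna path inoperative=not, Power amp inoperative=not, Backup chain down=not, Reserve waveguide switch 2 is inoperative=not → no input occurs → does not occur.

No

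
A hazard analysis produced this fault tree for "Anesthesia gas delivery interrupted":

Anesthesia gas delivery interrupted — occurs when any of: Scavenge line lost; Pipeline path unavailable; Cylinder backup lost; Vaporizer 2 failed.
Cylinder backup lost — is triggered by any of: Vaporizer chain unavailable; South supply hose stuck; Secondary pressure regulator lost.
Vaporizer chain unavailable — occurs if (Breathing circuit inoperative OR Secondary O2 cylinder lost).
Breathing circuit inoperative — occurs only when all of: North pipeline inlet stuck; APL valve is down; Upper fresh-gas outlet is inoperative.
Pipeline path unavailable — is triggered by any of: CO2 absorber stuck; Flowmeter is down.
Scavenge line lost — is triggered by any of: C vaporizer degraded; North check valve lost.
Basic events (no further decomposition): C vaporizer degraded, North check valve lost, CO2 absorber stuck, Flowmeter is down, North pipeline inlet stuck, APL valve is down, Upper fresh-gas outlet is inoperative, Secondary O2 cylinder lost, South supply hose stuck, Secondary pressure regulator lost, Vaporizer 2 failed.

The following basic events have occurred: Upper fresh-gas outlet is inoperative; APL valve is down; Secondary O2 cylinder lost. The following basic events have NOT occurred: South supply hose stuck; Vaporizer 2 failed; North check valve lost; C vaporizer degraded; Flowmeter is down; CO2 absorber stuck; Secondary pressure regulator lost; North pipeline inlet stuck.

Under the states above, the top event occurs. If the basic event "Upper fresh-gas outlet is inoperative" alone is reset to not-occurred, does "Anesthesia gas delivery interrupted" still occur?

Counterfactual: set "Upper fresh-gas outlet is inoperative" to not occurred.
Scavenge line lost [OR]: C vaporizer degraded=not, North check valve lost=not → no input occurs → does not occur.
Pipeline path unavailable [OR]: CO2 absorber stuck=not, Flowmeter is down=not → no input occurs → does not occur.
Breathing circuit inoperative [AND]: North pipeline inlet stuck=not, APL valve is down=occurs, Upper fresh-gas outlet is inoperative=not → not all inputs occur → does not occur.
Vaporizer chain unavailable [OR]: Breathing circuit inoperative=not, Secondary O2 cylinder lost=occurs → at least one input occurs → occurs.
Cylinder backup lost [OR]: Vaporizer chain unavailable=occurs, South supply hose stuck=not, Secondary pressure regulator lost=not → at least one input occurs → occurs.
Anesthesia gas delivery interrupted [OR]: Scavenge line lost=not, Pipeline path unavailable=not, Cylinder backup lost=occurs, Vaporizer 2 failed=not → at least one input occurs → occurs.

Yes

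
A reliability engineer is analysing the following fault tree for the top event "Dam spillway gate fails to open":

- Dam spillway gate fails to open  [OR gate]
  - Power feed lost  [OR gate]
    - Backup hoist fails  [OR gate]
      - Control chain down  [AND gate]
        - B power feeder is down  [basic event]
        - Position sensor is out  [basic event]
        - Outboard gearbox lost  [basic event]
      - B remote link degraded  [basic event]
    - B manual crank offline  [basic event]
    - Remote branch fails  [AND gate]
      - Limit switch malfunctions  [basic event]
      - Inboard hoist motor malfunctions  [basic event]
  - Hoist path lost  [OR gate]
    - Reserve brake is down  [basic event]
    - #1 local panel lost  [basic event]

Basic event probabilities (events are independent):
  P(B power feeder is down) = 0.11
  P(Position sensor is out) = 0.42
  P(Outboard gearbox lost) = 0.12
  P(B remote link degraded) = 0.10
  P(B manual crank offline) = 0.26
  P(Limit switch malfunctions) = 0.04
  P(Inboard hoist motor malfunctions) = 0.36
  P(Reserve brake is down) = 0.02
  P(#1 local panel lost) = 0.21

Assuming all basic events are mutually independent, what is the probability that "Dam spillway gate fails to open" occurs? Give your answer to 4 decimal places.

P(Control chain down) [AND] = 0.11 × 0.42 × 0.12 = 0.005544
P(Backup hoist fails) [OR] = 1 − (1−0.005544) × (1−0.10) = 0.104990
P(Remote branch fails) [AND] = 0.04 × 0.36 = 0.014400
P(Power feed lost) [OR] = 1 − (1−0.104990) × (1−0.26) × (1−0.014400) = 0.347230
P(Hoist path lost) [OR] = 1 − (1−0.02) × (1−0.21) = 0.225800
P(Dam spillway gate fails to open) [OR] = 1 − (1−0.347230) × (1−0.225800) = 0.494625
Rounded to 4 decimal places: P(Dam spillway gate fails to open) ≈ 0.4946.

0.4946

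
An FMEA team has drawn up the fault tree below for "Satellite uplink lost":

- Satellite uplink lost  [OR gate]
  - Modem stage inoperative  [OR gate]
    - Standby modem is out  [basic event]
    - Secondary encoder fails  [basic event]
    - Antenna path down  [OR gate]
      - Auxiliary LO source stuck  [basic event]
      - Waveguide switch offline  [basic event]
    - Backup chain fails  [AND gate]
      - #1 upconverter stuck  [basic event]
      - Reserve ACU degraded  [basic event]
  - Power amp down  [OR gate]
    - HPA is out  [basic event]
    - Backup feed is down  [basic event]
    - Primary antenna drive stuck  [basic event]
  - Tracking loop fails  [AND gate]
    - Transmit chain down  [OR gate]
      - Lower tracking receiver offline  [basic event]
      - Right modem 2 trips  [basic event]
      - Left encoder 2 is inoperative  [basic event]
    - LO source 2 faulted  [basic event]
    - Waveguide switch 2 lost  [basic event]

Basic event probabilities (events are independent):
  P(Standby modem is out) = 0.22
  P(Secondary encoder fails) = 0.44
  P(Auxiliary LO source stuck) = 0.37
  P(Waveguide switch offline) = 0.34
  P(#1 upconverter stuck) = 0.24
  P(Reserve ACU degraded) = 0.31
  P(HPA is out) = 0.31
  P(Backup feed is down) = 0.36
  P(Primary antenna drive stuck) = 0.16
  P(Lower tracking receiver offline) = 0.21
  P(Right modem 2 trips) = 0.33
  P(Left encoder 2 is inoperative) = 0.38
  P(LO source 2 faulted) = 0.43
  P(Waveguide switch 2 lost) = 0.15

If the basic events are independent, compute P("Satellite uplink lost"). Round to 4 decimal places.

P(Antenna path down) [OR] = 1 − (1−0.37) × (1−0.34) = 0.584200
P(Backup chain fails) [AND] = 0.24 × 0.31 = 0.074400
P(Modem stage inoperative) [OR] = 1 − (1−0.22) × (1−0.44) × (1−0.584200) × (1−0.074400) = 0.831891
P(Power amp down) [OR] = 1 − (1−0.31) × (1−0.36) × (1−0.16) = 0.629056
P(Transmit chain down) [OR] = 1 − (1−0.21) × (1−0.33) × (1−0.38) = 0.671834
P(Tracking loop fails) [AND] = 0.671834 × 0.43 × 0.15 = 0.043333
P(Satellite uplink lost) [OR] = 1 − (1−0.831891) × (1−0.629056) × (1−0.043333) = 0.940343
Rounded to 4 decimal places: P(Satellite uplink lost) ≈ 0.9403.

0.9403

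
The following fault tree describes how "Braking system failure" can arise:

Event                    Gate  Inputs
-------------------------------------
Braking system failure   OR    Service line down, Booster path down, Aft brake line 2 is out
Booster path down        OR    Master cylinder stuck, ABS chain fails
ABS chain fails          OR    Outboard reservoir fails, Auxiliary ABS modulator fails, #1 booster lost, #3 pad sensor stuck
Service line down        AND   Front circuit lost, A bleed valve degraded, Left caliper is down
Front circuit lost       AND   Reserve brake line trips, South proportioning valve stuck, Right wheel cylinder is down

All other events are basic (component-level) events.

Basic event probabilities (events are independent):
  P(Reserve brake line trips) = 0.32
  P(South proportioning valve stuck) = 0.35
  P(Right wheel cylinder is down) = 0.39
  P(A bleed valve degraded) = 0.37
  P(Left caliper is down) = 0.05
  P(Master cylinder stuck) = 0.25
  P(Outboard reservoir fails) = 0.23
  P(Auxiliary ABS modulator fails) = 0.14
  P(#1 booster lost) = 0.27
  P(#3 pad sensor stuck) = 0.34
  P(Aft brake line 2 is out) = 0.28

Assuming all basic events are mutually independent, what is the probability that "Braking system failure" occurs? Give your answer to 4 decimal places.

P(Front circuit lost) [AND] = 0.32 × 0.35 × 0.39 = 0.043680
P(Service line down) [AND] = 0.043680 × 0.37 × 0.05 = 0.000808
P(ABS chain fails) [OR] = 1 − (1−0.23) × (1−0.14) × (1−0.27) × (1−0.34) = 0.680952
P(Booster path down) [OR] = 1 − (1−0.25) × (1−0.680952) = 0.760714
P(Braking system failure) [OR] = 1 − (1−0.000808) × (1−0.760714) × (1−0.28) = 0.827853
Rounded to 4 decimal places: P(Braking system failure) ≈ 0.8279.

0.8279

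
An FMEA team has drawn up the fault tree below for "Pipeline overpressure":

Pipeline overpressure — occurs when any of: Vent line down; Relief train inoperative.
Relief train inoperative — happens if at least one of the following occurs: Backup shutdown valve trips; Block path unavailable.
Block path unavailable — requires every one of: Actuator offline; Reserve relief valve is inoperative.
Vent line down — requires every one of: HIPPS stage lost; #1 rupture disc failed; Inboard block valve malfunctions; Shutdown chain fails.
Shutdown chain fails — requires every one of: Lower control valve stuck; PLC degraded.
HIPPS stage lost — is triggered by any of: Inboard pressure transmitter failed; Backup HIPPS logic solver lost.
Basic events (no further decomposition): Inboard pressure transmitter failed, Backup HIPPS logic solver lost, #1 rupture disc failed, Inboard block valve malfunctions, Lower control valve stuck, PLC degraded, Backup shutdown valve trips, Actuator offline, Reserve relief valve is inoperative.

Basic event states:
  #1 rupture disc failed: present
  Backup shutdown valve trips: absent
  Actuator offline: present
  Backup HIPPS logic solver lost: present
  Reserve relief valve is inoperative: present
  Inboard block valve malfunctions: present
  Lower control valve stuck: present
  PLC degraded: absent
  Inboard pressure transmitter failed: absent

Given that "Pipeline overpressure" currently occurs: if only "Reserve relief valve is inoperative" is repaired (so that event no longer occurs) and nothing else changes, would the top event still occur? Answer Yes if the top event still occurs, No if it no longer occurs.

No

Counterfactual: set "Reserve relief valve is inoperative" to not occurred.
HIPPS stage lost [OR]: Inboard pressure transmitter failed=not, Backup HIPPS logic solver lost=occurs → at least one input occurs → occurs.
Shutdown chain fails [AND]: Lower control valve stuck=occurs, PLC degraded=not → not all inputs occur → does not occur.
Vent line down [AND]: HIPPS stage lost=occurs, #1 rupture disc failed=occurs, Inboard block valve malfunctions=occurs, Shutdown chain fails=not → not all inputs occur → does not occur.
Block path unavailable [AND]: Actuator offline=occurs, Reserve relief valve is inoperative=not → not all inputs occur → does not occur.
Relief train inoperative [OR]: Backup shutdown valve trips=not, Block path unavailable=not → no input occurs → does not occur.
Pipeline overpressure [OR]: Vent line down=not, Relief train inoperative=not → no input occurs → does not occur.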